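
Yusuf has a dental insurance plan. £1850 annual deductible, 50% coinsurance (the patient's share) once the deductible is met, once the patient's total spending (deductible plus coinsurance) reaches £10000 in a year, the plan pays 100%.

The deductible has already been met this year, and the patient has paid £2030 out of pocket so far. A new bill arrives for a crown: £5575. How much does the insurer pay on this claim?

£2787.50

The deductible is already satisfied, so the full bill goes to coinsurance.
50% of £5575 = £2787.50 falls to the patient.
Year-to-date out-of-pocket becomes £2030 + £2787.50 = £4817.50, still under the £10000 maximum, so no cap applies.
The plan picks up £5575 − £2787.50 = £2787.50.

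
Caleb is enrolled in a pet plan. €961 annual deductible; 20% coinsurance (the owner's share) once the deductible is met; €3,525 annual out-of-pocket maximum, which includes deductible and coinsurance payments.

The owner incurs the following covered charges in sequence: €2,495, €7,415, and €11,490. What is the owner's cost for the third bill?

Claim 1 — €2,495: €961 to deductible, leaving €1,534; 20% of €1,534 = €306.80. Owner pays €1,267.80; OOP now €1,267.80.
Claim 2 — €7,415: 20% coinsurance on €7,415 = €1,483. Owner pays €1,483; OOP now €2,750.80.
Claim 3 — €11,490: deductible met; 20% of €11,490 = €2,298. That would push OOP to €5,048.80, over the €3,525 cap, so owner pays €3,525 − €2,750.80 = €774.20.

€774.20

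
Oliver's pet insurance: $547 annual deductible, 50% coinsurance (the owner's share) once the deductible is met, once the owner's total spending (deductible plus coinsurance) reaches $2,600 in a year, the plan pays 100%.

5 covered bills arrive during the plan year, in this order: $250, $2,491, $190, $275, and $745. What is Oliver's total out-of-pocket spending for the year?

Claim 1 ($250): entire amount goes to the deductible. Owner owes $250 (running OOP $250).
Claim 2 ($2,491): $297 finishes the deductible; $2,194 goes to coinsurance; coinsurance $2,194 × 50% = $1,097. Cost to owner: $1,394. OOP to date $1,644.
Claim 3 ($190): deductible already satisfied, so owner's share is 50% × $190 = $95. Owner owes $95 (running OOP $1,739).
Claim 4 ($275): deductible already satisfied, so owner's share is 50% × $275 = $137.50. Cost to owner: $137.50. OOP to date $1,876.50.
Claim 5 ($745): deductible already satisfied, so owner's share is 50% × $745 = $372.50. Cost to owner: $372.50. OOP to date $2,249.
Summing the owner's payments: $250 + $1,394 + $95 + $137.50 + $372.50 = $2,249.

$2,249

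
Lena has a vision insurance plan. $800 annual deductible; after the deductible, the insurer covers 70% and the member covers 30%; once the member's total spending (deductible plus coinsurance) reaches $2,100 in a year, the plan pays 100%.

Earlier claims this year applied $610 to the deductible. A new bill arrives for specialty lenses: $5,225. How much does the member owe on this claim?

$610 of the $800 deductible is already met, leaving $190.
That leaves $5,225 − $190 = $5,035 for coinsurance.
30% of $5,035 = $1,510.50 falls to the member.
Member responsibility before any cap: $190 + $1,510.50 = $1,700.50.
Year-to-date out-of-pocket would reach $610 + $1,700.50 = $2,310.50, above the $2,100 maximum, so the member pays only $2,100 − $610 = $1,490.

$1,490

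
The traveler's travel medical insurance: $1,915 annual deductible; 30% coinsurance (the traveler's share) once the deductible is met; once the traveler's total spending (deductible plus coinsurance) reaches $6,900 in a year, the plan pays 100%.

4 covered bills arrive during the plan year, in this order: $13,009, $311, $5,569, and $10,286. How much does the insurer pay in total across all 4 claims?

Bill 1, $13,009: deductible takes $1,915, $11,094 remains; 30% of $11,094 = $3,328.20. Traveler pays $5,243.20; OOP now $5,243.20. Insurer: $13,009 − $5,243.20 = $7,765.80.
Bill 2, $311: deductible already satisfied, so traveler's share is 30% × $311 = $93.30. Cost to traveler: $93.30. OOP to date $5,336.50. Insurer: $311 − $93.30 = $217.70.
Bill 3, $5,569: 30% coinsurance on $5,569 = $1,670.70. Adding that to $5,336.50 gives $7,007.20, past the $6,900 cap; traveler pays only $6,900 − $5,336.50 = $1,563.50. Insurer: $5,569 − $1,563.50 = $4,005.50.
Bill 4, $10,286: deductible met; 30% of $10,286 = $3,085.80. Adding that to $6,900 gives $9,985.80, past the $6,900 cap; traveler pays only $6,900 − $6,900 = $0. Insurer: $10,286 − $0 = $10,286.
Insurer total = bills − traveler's total = $29,175 − $6,900 = $22,275.

$22,275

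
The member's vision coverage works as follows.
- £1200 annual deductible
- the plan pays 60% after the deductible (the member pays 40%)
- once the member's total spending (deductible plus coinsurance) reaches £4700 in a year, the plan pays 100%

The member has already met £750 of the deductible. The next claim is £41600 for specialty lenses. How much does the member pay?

£750 of the £1200 deductible is already met, leaving £450.
That leaves £41600 − £450 = £41150 for coinsurance.
40% of £41150 = £16460 falls to the member.
Member responsibility before any cap: £450 + £16460 = £16910.
Year-to-date out-of-pocket would reach £750 + £16910 = £17660, above the £4700 maximum, so the member pays only £4700 − £750 = £3950.

£3950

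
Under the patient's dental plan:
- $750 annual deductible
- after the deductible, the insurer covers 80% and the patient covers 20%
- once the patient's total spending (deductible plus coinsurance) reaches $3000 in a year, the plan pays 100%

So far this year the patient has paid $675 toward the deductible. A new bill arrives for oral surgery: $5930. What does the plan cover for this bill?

Remaining deductible: $750 − $675 = $75.
That leaves $5930 − $75 = $5855 for coinsurance.
20% of $5855 = $1171 falls to the patient.
That puts the patient's cost at $75 + $1171 = $1246 before any cap.
Total out-of-pocket so far would be $675 + $1246 = $1921, below the $3000 cap — no reduction.
The insurer covers the remainder: $5930 − $1246 = $4684.

$4684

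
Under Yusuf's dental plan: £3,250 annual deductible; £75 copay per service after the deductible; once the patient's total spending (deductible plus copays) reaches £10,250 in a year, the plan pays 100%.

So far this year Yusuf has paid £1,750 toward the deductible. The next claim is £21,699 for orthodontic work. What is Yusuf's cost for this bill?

£1,575

£1,750 of the £3,250 deductible is already met, leaving £1,500.
After the £1,500 deductible portion, £21,699 − £1,500 = £20,199 is subject to the copay.
Copay on this service: £75.
Patient responsibility before any cap: £1,500 + £75 = £1,575.
Total out-of-pocket so far would be £1,750 + £1,575 = £3,325, below the £10,250 cap — no reduction.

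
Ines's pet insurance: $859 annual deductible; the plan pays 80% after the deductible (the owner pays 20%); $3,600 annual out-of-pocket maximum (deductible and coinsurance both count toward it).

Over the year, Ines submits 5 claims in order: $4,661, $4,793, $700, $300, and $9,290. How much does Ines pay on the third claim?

Claim 1 — $4,661: $859 finishes the deductible; $3,802 goes to coinsurance; coinsurance $3,802 × 20% = $760.40. Owner pays $1,619.40; OOP now $1,619.40.
Claim 2 — $4,793: 20% coinsurance on $4,793 = $958.60. Owner pays $958.60; OOP now $2,578.
Claim 3 — $700: deductible met; 20% of $700 = $140. Cost to owner: $140. OOP to date $2,718.

$140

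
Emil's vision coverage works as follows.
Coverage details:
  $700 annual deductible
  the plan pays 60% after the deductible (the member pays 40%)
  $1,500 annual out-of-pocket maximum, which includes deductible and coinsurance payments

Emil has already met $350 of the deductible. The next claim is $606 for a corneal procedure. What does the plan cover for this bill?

Remaining deductible: $700 − $350 = $350.
The remaining $256 (= $606 − $350) moves to coinsurance.
Coinsurance: $256 × 40% = $102.40.
So the member owes $350 + $102.40 = $452.40 before any cap.
Total out-of-pocket so far would be $350 + $452.40 = $802.40, below the $1,500 cap — no reduction.
The plan picks up $606 − $452.40 = $153.60.

$153.60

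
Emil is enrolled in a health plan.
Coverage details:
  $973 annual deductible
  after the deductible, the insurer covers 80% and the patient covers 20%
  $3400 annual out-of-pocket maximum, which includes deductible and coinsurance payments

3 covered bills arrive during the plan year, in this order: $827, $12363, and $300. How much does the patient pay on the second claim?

$2573

Bill 1, $827: all of it applies to the deductible. Cost to patient: $827. OOP to date $827.
Bill 2, $12363: $146 finishes the deductible; $12217 goes to coinsurance; 20% of $12217 = $2443.40. Deductible plus coinsurance: $146 + $2443.40 = $2589.40. OOP would hit $3416.40 > $3400, so the cap limits the patient to $3400 − $827 = $2573.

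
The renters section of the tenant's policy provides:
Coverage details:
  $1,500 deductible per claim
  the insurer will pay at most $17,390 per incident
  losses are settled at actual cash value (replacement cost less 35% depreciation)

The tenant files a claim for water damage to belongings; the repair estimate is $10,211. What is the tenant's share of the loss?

Depreciate 35%: the covered value is $10,211 × 0.65 = $6,637.15.
Less the $1,500 deductible: $6,637.15 − $1,500 = $5,137.15.
That's under the $17,390 cap, so the insurer reimburses the full $5,137.15.
Tenant's share is the uncovered remainder: $10,211 − $5,137.15 = $5,073.85.

$5,073.85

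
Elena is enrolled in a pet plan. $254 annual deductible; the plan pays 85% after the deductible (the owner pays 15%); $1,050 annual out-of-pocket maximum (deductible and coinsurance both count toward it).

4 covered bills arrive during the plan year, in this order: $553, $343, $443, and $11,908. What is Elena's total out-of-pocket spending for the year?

Claim 1 ($553): $254 to deductible, leaving $299; owner's 15% is $44.85. Cost to owner: $298.85. OOP to date $298.85.
Claim 2 ($343): deductible already satisfied, so owner's share is 15% × $343 = $51.45. Cost to owner: $51.45. OOP to date $350.30.
Claim 3 ($443): deductible met; 15% of $443 = $66.45. Owner owes $66.45 (running OOP $416.75).
Claim 4 ($11,908): 15% coinsurance on $11,908 = $1,786.20. That would push OOP to $2,202.95, over the $1,050 cap, so owner pays $1,050 − $416.75 = $633.25.
Summing the owner's payments: $298.85 + $51.45 + $66.45 + $633.25 = $1,050.

$1,050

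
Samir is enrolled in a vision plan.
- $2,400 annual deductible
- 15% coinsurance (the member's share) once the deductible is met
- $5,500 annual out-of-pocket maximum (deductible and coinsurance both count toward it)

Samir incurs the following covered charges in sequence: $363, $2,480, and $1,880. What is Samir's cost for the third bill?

Bill 1, $363: all of it applies to the deductible. Member owes $363 (running OOP $363).
Bill 2, $2,480: $2,037 finishes the deductible; $443 goes to coinsurance; member's 15% is $66.45. Member pays $2,103.45; OOP now $2,466.45.
Bill 3, $1,880: deductible met; 15% of $1,880 = $282. Member pays $282; OOP now $2,748.45.

$282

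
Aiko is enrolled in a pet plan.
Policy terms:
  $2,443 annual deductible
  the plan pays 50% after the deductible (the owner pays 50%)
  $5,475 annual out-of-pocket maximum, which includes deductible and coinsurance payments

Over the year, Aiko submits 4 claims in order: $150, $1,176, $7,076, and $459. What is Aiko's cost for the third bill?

Claim 1 ($150): all of it applies to the deductible. Owner owes $150 (running OOP $150).
Claim 2 ($1,176): entire amount goes to the deductible. Owner owes $1,176 (running OOP $1,326).
Claim 3 ($7,076): $1,117 finishes the deductible; $5,959 goes to coinsurance; 50% of $5,959 = $2,979.50. Cost to owner: $4,096.50. OOP to date $5,422.50.

$4,096.50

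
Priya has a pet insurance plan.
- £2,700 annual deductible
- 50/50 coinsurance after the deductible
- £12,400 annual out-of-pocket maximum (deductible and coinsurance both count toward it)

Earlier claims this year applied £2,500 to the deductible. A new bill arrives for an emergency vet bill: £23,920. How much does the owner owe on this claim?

£9,900

Remaining deductible: £2,700 − £2,500 = £200.
That leaves £23,920 − £200 = £23,720 for coinsurance.
Owner's 50% share of £23,720 is £11,860.
So the owner owes £200 + £11,860 = £12,060 before any cap.
Adding £12,060 to the £2,500 already spent would give £14,560, which exceeds the £12,400 cap; the owner pays just £12,400 − £2,500 = £9,900.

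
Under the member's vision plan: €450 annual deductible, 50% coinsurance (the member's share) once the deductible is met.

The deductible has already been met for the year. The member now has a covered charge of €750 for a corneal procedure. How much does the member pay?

The deductible is already satisfied, so the full bill goes to coinsurance.
Member's 50% share of €750 is €375.

€375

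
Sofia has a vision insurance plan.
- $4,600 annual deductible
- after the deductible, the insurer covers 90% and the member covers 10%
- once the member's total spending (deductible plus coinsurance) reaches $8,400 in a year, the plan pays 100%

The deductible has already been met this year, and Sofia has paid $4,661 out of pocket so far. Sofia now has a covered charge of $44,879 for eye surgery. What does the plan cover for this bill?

$41,140

With the deductible met, the entire $44,879 is subject to coinsurance.
Member's 10% share of $44,879 is $4,487.90.
That would bring total out-of-pocket to $9,148.90, past the $8,400 cap. The member is capped at $8,400 − $4,661 = $3,739 on this claim.
The insurer covers the remainder: $44,879 − $3,739 = $41,140.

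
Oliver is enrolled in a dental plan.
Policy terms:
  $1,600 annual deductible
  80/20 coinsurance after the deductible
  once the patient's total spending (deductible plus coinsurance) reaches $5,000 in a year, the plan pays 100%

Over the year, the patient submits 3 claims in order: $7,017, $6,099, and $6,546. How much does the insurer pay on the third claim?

Claim 1 — $7,017: $1,600 to deductible, leaving $5,417; 20% of $5,417 = $1,083.40. Patient pays $2,683.40; OOP now $2,683.40. Insurer: $7,017 − $2,683.40 = $4,333.60.
Claim 2 — $6,099: deductible met; 20% of $6,099 = $1,219.80. Patient pays $1,219.80; OOP now $3,903.20. Insurer: $6,099 − $1,219.80 = $4,879.20.
Claim 3 — $6,546: deductible already satisfied, so patient's share is 20% × $6,546 = $1,309.20. That would push OOP to $5,212.40, over the $5,000 cap, so patient pays $5,000 − $3,903.20 = $1,096.80. Plan pays $6,546 − $1,096.80 = $5,449.20.

$5,449.20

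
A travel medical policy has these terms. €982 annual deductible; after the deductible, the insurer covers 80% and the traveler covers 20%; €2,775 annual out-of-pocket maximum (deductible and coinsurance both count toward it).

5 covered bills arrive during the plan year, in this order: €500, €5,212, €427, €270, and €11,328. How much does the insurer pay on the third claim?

€341.60

Bill 1, €500: all of it applies to the deductible. Traveler pays €500; OOP now €500. Insurer: €500 − €500 = €0.
Bill 2, €5,212: €482 finishes the deductible; €4,730 goes to coinsurance; traveler's 20% is €946. Cost to traveler: €1,428. OOP to date €1,928. Insurer: €5,212 − €1,428 = €3,784.
Bill 3, €427: deductible met; 20% of €427 = €85.40. Traveler pays €85.40; OOP now €2,013.40. Insurer: €427 − €85.40 = €341.60.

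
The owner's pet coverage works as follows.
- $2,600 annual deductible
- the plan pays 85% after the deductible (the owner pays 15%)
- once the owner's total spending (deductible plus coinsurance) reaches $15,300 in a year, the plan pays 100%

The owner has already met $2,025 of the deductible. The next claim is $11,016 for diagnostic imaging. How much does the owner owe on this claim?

$2,141.15

Remaining deductible: $2,600 − $2,025 = $575.
The remaining $10,441 (= $11,016 − $575) moves to coinsurance.
Owner's 15% share of $10,441 is $1,566.15.
Owner responsibility before any cap: $575 + $1,566.15 = $2,141.15.
Cumulative spending $2,025 + $2,141.15 = $4,166.15 stays under the $15,300 maximum.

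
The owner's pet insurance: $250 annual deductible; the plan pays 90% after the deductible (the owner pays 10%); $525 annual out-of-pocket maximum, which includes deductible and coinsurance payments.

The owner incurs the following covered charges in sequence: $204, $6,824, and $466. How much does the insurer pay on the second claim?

Claim 1 ($204): entire amount goes to the deductible. Owner pays $204; OOP now $204. Plan pays $204 − $204 = $0.
Claim 2 ($6,824): $46 to deductible, leaving $6,778; coinsurance $6,778 × 10% = $677.80. Together that's $46 + $677.80 = $723.80. OOP would hit $927.80 > $525, so the cap limits the owner to $525 − $204 = $321. Plan pays $6,824 − $321 = $6,503.

$6,503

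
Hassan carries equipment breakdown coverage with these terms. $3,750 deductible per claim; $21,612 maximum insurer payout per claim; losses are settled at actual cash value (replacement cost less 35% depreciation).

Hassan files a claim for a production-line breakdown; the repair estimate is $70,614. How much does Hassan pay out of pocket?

Actual cash value after 35% depreciation: $70,614 × 65% = $45,899.10.
Less the $3,750 deductible: $45,899.10 − $3,750 = $42,149.10.
Since $42,149.10 > $21,612, the payout is capped at $21,612.
Business owner's share is the uncovered remainder: $70,614 − $21,612 = $49,002.

$49,002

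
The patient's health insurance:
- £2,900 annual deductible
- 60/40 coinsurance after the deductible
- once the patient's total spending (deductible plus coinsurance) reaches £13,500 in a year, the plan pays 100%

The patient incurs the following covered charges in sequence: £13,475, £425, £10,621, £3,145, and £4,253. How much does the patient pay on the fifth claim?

£693.60

Claim 1 — £13,475: £2,900 finishes the deductible; £10,575 goes to coinsurance; coinsurance £10,575 × 40% = £4,230. Patient pays £7,130; OOP now £7,130.
Claim 2 — £425: deductible met; 40% of £425 = £170. Cost to patient: £170. OOP to date £7,300.
Claim 3 — £10,621: deductible met; 40% of £10,621 = £4,248.40. Patient pays £4,248.40; OOP now £11,548.40.
Claim 4 — £3,145: deductible already satisfied, so patient's share is 40% × £3,145 = £1,258. Patient pays £1,258; OOP now £12,806.40.
Claim 5 — £4,253: deductible already satisfied, so patient's share is 40% × £4,253 = £1,701.20. That would push OOP to £14,507.60, over the £13,500 cap, so patient pays £13,500 − £12,806.40 = £693.60.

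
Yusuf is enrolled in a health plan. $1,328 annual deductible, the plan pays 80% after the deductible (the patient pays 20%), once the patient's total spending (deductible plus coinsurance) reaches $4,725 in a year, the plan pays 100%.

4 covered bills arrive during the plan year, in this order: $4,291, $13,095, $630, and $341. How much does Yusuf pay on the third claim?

Bill 1, $4,291: $1,328 finishes the deductible; $2,963 goes to coinsurance; coinsurance $2,963 × 20% = $592.60. Patient pays $1,920.60; OOP now $1,920.60.
Bill 2, $13,095: deductible met; 20% of $13,095 = $2,619. Cost to patient: $2,619. OOP to date $4,539.60.
Bill 3, $630: 20% coinsurance on $630 = $126. Cost to patient: $126. OOP to date $4,665.60.

$126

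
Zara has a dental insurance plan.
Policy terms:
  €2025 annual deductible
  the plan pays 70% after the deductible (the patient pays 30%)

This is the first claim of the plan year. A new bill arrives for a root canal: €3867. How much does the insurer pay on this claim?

Nothing has been paid toward the €2025 deductible, so the first €2025 of this charge is applied there.
After the €2025 deductible portion, €3867 − €2025 = €1842 is subject to coinsurance.
Coinsurance: €1842 × 30% = €552.60.
That puts the patient's cost at €2025 + €552.60 = €2577.60.
Insurer pays the balance: €3867 − €2577.60 = €1289.40.

€1289.40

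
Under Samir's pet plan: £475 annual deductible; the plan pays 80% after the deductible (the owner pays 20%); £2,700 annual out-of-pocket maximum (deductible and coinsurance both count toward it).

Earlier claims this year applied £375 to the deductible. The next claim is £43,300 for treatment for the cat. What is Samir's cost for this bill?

£2,325

Deductible still to meet: £475 − £375 = £100.
After the £100 deductible portion, £43,300 − £100 = £43,200 is subject to coinsurance.
Owner's 20% share of £43,200 is £8,640.
Owner responsibility before any cap: £100 + £8,640 = £8,740.
Adding £8,740 to the £375 already spent would give £9,115, which exceeds the £2,700 cap; the owner pays just £2,700 − £375 = £2,325.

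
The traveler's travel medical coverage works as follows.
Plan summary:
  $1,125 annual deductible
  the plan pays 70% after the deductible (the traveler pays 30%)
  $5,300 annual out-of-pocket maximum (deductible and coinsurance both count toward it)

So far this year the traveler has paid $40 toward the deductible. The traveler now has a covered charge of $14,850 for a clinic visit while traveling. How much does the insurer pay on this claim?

$9,635.50

Deductible still to meet: $1,125 − $40 = $1,085.
After the $1,085 deductible portion, $14,850 − $1,085 = $13,765 is subject to coinsurance.
30% of $13,765 = $4,129.50 falls to the traveler.
Traveler responsibility before any cap: $1,085 + $4,129.50 = $5,214.50.
Total out-of-pocket so far would be $40 + $5,214.50 = $5,254.50, below the $5,300 cap — no reduction.
Insurer pays the balance: $14,850 − $5,214.50 = $9,635.50.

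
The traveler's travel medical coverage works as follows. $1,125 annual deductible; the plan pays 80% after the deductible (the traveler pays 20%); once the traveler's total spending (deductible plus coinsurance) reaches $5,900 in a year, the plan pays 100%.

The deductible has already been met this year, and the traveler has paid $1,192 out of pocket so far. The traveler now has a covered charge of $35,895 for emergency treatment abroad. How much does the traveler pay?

With the deductible met, the entire $35,895 is subject to coinsurance.
Coinsurance: $35,895 × 20% = $7,179.
Adding $7,179 to the $1,192 already spent would give $8,371, which exceeds the $5,900 cap; the traveler pays just $5,900 − $1,192 = $4,708.

$4,708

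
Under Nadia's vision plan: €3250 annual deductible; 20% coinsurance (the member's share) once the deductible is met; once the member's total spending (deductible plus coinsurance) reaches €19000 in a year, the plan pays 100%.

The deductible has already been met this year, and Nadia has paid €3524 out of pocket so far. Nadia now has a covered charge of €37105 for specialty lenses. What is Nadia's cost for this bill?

The deductible is already satisfied, so the full bill goes to coinsurance.
Coinsurance: €37105 × 20% = €7421.
Total out-of-pocket so far would be €3524 + €7421 = €10945, below the €19000 cap — no reduction.

€7421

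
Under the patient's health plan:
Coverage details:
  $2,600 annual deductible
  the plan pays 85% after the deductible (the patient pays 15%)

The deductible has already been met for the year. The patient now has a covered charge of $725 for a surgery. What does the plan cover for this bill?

$616.25

The deductible is already satisfied, so the full bill goes to coinsurance.
Patient's 15% share of $725 is $108.75.
The insurer covers the remainder: $725 − $108.75 = $616.25.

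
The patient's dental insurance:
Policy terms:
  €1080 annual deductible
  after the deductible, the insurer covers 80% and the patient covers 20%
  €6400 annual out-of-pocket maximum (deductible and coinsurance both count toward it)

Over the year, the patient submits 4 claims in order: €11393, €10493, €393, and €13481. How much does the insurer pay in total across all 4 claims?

€29360

Claim 1 — €11393: €1080 to deductible, leaving €10313; coinsurance €10313 × 20% = €2062.60. Patient owes €3142.60 (running OOP €3142.60). Plan pays €11393 − €3142.60 = €8250.40.
Claim 2 — €10493: 20% coinsurance on €10493 = €2098.60. Cost to patient: €2098.60. OOP to date €5241.20. Insurer: €10493 − €2098.60 = €8394.40.
Claim 3 — €393: 20% coinsurance on €393 = €78.60. Patient owes €78.60 (running OOP €5319.80). Plan pays €393 − €78.60 = €314.40.
Claim 4 — €13481: deductible already satisfied, so patient's share is 20% × €13481 = €2696.20. OOP would hit €8016 > €6400, so the cap limits the patient to €6400 − €5319.80 = €1080.20. Insurer: €13481 − €1080.20 = €12400.80.
Insurer total: €8250.40 + €8394.40 + €314.40 + €12400.80 = €29360.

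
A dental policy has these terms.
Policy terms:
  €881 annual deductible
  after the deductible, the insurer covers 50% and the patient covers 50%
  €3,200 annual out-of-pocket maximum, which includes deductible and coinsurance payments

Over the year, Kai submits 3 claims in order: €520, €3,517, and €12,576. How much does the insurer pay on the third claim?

Claim 1 — €520: fully absorbed by the deductible. Patient owes €520 (running OOP €520). Insurer: €520 − €520 = €0.
Claim 2 — €3,517: €361 to deductible, leaving €3,156; 50% of €3,156 = €1,578. Patient owes €1,939 (running OOP €2,459). Plan pays €3,517 − €1,939 = €1,578.
Claim 3 — €12,576: deductible met; 50% of €12,576 = €6,288. That would push OOP to €8,747, over the €3,200 cap, so patient pays €3,200 − €2,459 = €741. Insurer: €12,576 − €741 = €11,835.

€11,835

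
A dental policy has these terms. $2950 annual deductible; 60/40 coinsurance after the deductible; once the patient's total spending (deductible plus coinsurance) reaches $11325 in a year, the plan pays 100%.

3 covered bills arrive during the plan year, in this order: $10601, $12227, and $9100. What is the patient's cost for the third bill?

$423.80

#1 ($10601): $2950 to deductible, leaving $7651; patient's 40% is $3060.40. Patient pays $6010.40; OOP now $6010.40.
#2 ($12227): deductible met; 40% of $12227 = $4890.80. Cost to patient: $4890.80. OOP to date $10901.20.
#3 ($9100): deductible met; 40% of $9100 = $3640. Adding that to $10901.20 gives $14541.20, past the $11325 cap; patient pays only $11325 − $10901.20 = $423.80.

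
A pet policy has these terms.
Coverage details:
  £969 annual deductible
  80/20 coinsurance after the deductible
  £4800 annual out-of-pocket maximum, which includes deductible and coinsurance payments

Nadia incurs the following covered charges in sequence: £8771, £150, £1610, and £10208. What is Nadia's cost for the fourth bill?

Claim 1 (£8771): £969 finishes the deductible; £7802 goes to coinsurance; 20% of £7802 = £1560.40. Owner owes £2529.40 (running OOP £2529.40).
Claim 2 (£150): deductible already satisfied, so owner's share is 20% × £150 = £30. Owner owes £30 (running OOP £2559.40).
Claim 3 (£1610): deductible already satisfied, so owner's share is 20% × £1610 = £322. Owner pays £322; OOP now £2881.40.
Claim 4 (£10208): deductible already satisfied, so owner's share is 20% × £10208 = £2041.60. OOP would hit £4923 > £4800, so the cap limits the owner to £4800 − £2881.40 = £1918.60.

£1918.60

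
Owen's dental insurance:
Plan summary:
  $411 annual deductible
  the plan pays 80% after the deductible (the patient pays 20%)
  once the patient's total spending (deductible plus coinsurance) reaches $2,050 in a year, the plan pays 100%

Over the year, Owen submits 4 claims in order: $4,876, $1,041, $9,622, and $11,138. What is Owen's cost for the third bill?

Bill 1, $4,876: $411 finishes the deductible; $4,465 goes to coinsurance; 20% of $4,465 = $893. Cost to patient: $1,304. OOP to date $1,304.
Bill 2, $1,041: deductible already satisfied, so patient's share is 20% × $1,041 = $208.20. Patient owes $208.20 (running OOP $1,512.20).
Bill 3, $9,622: deductible already satisfied, so patient's share is 20% × $9,622 = $1,924.40. Adding that to $1,512.20 gives $3,436.60, past the $2,050 cap; patient pays only $2,050 − $1,512.20 = $537.80.

$537.80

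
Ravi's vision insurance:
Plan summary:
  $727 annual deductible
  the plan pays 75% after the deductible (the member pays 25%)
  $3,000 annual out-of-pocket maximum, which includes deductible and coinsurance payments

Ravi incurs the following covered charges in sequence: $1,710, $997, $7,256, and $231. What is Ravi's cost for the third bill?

Bill 1, $1,710: $727 to deductible, leaving $983; 25% of $983 = $245.75. Member pays $972.75; OOP now $972.75.
Bill 2, $997: 25% coinsurance on $997 = $249.25. Member owes $249.25 (running OOP $1,222).
Bill 3, $7,256: deductible already satisfied, so member's share is 25% × $7,256 = $1,814. That would push OOP to $3,036, over the $3,000 cap, so member pays $3,000 − $1,222 = $1,778.

$1,778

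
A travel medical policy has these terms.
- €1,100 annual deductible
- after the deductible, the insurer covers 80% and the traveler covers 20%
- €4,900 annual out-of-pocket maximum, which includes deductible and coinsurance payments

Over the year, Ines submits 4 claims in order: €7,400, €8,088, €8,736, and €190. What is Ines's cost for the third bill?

€922.40

Claim 1 (€7,400): €1,100 to deductible, leaving €6,300; traveler's 20% is €1,260. Traveler owes €2,360 (running OOP €2,360).
Claim 2 (€8,088): deductible met; 20% of €8,088 = €1,617.60. Traveler pays €1,617.60; OOP now €3,977.60.
Claim 3 (€8,736): deductible already satisfied, so traveler's share is 20% × €8,736 = €1,747.20. That would push OOP to €5,724.80, over the €4,900 cap, so traveler pays €4,900 − €3,977.60 = €922.40.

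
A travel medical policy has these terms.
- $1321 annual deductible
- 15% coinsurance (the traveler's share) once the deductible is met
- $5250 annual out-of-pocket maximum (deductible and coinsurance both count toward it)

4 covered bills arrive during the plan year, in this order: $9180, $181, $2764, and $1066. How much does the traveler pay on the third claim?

$414.60

Claim 1 — $9180: $1321 finishes the deductible; $7859 goes to coinsurance; traveler's 15% is $1178.85. Traveler pays $2499.85; OOP now $2499.85.
Claim 2 — $181: deductible met; 15% of $181 = $27.15. Traveler pays $27.15; OOP now $2527.
Claim 3 — $2764: deductible met; 15% of $2764 = $414.60. Traveler pays $414.60; OOP now $2941.60.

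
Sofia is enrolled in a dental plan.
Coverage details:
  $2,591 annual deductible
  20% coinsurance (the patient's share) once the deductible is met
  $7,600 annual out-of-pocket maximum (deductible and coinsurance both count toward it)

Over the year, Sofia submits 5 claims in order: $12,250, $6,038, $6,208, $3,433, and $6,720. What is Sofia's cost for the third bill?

Claim 1 ($12,250): $2,591 finishes the deductible; $9,659 goes to coinsurance; patient's 20% is $1,931.80. Cost to patient: $4,522.80. OOP to date $4,522.80.
Claim 2 ($6,038): deductible already satisfied, so patient's share is 20% × $6,038 = $1,207.60. Cost to patient: $1,207.60. OOP to date $5,730.40.
Claim 3 ($6,208): deductible met; 20% of $6,208 = $1,241.60. Patient owes $1,241.60 (running OOP $6,972).

$1,241.60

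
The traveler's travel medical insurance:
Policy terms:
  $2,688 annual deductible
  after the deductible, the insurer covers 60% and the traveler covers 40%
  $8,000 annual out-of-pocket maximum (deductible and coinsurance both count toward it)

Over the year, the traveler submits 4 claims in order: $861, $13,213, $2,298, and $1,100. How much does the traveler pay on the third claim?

#1 ($861): all of it applies to the deductible. Traveler owes $861 (running OOP $861).
#2 ($13,213): $1,827 to deductible, leaving $11,386; coinsurance $11,386 × 40% = $4,554.40. Cost to traveler: $6,381.40. OOP to date $7,242.40.
#3 ($2,298): deductible already satisfied, so traveler's share is 40% × $2,298 = $919.20. That would push OOP to $8,161.60, over the $8,000 cap, so traveler pays $8,000 − $7,242.40 = $757.60.

$757.60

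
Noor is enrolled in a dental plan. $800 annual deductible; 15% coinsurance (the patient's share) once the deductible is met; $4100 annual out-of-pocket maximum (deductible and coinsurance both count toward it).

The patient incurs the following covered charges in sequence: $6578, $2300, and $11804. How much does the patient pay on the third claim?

$1770.60

Claim 1 — $6578: $800 to deductible, leaving $5778; patient's 15% is $866.70. Cost to patient: $1666.70. OOP to date $1666.70.
Claim 2 — $2300: 15% coinsurance on $2300 = $345. Patient pays $345; OOP now $2011.70.
Claim 3 — $11804: 15% coinsurance on $11804 = $1770.60. Cost to patient: $1770.60. OOP to date $3782.30.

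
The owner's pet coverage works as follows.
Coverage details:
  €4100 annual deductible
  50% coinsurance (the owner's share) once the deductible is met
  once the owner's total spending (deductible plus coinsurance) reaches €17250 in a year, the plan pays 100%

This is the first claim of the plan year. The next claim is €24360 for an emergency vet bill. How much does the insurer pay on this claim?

€10130

Nothing has been paid toward the €4100 deductible, so the first €4100 of this charge is applied there.
After the €4100 deductible portion, €24360 − €4100 = €20260 is subject to coinsurance.
Coinsurance: €20260 × 50% = €10130.
That puts the owner's cost at €4100 + €10130 = €14230 before any cap.
Year-to-date out-of-pocket becomes €0 + €14230 = €14230, still under the €17250 maximum, so no cap applies.
The plan picks up €24360 − €14230 = €10130.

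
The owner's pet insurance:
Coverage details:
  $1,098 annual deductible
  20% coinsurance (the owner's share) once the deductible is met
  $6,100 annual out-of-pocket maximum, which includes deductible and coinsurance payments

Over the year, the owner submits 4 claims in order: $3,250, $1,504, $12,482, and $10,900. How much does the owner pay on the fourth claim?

$1,774.40

Claim 1 — $3,250: deductible takes $1,098, $2,152 remains; owner's 20% is $430.40. Owner pays $1,528.40; OOP now $1,528.40.
Claim 2 — $1,504: deductible already satisfied, so owner's share is 20% × $1,504 = $300.80. Cost to owner: $300.80. OOP to date $1,829.20.
Claim 3 — $12,482: 20% coinsurance on $12,482 = $2,496.40. Cost to owner: $2,496.40. OOP to date $4,325.60.
Claim 4 — $10,900: deductible met; 20% of $10,900 = $2,180. OOP would hit $6,505.60 > $6,100, so the cap limits the owner to $6,100 − $4,325.60 = $1,774.40.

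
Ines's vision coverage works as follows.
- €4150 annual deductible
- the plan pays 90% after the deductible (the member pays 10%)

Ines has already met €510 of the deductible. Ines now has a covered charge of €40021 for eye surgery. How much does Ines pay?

€7278.10

Remaining deductible: €4150 − €510 = €3640.
After the €3640 deductible portion, €40021 − €3640 = €36381 is subject to coinsurance.
Coinsurance: €36381 × 10% = €3638.10.
So the member owes €3640 + €3638.10 = €7278.10.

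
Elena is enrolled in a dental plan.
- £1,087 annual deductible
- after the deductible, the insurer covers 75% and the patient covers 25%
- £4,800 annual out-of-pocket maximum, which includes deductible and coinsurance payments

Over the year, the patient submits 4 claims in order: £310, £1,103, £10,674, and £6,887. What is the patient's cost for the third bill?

Claim 1 — £310: fully absorbed by the deductible. Cost to patient: £310. OOP to date £310.
Claim 2 — £1,103: £777 to deductible, leaving £326; patient's 25% is £81.50. Patient pays £858.50; OOP now £1,168.50.
Claim 3 — £10,674: 25% coinsurance on £10,674 = £2,668.50. Patient pays £2,668.50; OOP now £3,837.

£2,668.50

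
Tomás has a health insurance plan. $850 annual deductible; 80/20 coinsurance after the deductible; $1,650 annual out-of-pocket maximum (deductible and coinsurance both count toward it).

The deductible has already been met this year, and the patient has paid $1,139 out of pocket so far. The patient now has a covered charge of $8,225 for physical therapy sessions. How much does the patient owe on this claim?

$511

With the deductible met, the entire $8,225 is subject to coinsurance.
20% of $8,225 = $1,645 falls to the patient.
That would bring total out-of-pocket to $2,784, past the $1,650 cap. The patient is capped at $1,650 − $1,139 = $511 on this claim.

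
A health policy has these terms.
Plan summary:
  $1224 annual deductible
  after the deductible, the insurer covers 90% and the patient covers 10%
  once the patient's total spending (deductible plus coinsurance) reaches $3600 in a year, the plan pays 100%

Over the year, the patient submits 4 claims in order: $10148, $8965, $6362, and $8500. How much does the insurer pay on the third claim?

#1 ($10148): $1224 finishes the deductible; $8924 goes to coinsurance; patient's 10% is $892.40. Cost to patient: $2116.40. OOP to date $2116.40. Insurer: $10148 − $2116.40 = $8031.60.
#2 ($8965): deductible met; 10% of $8965 = $896.50. Patient pays $896.50; OOP now $3012.90. Plan pays $8965 − $896.50 = $8068.50.
#3 ($6362): 10% coinsurance on $6362 = $636.20. That would push OOP to $3649.10, over the $3600 cap, so patient pays $3600 − $3012.90 = $587.10. Plan pays $6362 − $587.10 = $5774.90.

$5774.90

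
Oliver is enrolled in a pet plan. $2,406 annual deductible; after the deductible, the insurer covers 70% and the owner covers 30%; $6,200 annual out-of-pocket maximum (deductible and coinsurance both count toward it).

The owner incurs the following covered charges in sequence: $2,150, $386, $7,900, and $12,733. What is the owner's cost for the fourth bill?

$1,385

Bill 1, $2,150: all of it applies to the deductible. Owner owes $2,150 (running OOP $2,150).
Bill 2, $386: $256 finishes the deductible; $130 goes to coinsurance; 30% of $130 = $39. Owner pays $295; OOP now $2,445.
Bill 3, $7,900: deductible met; 30% of $7,900 = $2,370. Owner owes $2,370 (running OOP $4,815).
Bill 4, $12,733: deductible already satisfied, so owner's share is 30% × $12,733 = $3,819.90. Adding that to $4,815 gives $8,634.90, past the $6,200 cap; owner pays only $6,200 − $4,815 = $1,385.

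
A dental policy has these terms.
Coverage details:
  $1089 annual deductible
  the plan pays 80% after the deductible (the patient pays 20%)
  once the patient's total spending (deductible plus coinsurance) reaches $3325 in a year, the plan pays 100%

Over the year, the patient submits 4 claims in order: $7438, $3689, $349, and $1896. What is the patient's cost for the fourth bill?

$158.60

#1 ($7438): $1089 finishes the deductible; $6349 goes to coinsurance; 20% of $6349 = $1269.80. Cost to patient: $2358.80. OOP to date $2358.80.
#2 ($3689): deductible met; 20% of $3689 = $737.80. Patient owes $737.80 (running OOP $3096.60).
#3 ($349): deductible already satisfied, so patient's share is 20% × $349 = $69.80. Cost to patient: $69.80. OOP to date $3166.40.
#4 ($1896): deductible already satisfied, so patient's share is 20% × $1896 = $379.20. OOP would hit $3545.60 > $3325, so the cap limits the patient to $3325 − $3166.40 = $158.60.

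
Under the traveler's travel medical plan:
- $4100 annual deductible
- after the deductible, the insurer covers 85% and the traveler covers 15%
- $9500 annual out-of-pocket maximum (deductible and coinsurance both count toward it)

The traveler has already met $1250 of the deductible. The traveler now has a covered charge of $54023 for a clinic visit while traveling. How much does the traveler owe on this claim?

$8250

Deductible still to meet: $4100 − $1250 = $2850.
That leaves $54023 − $2850 = $51173 for coinsurance.
Coinsurance: $51173 × 15% = $7675.95.
So the traveler owes $2850 + $7675.95 = $10525.95 before any cap.
That would bring total out-of-pocket to $11775.95, past the $9500 cap. The traveler is capped at $9500 − $1250 = $8250 on this claim.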